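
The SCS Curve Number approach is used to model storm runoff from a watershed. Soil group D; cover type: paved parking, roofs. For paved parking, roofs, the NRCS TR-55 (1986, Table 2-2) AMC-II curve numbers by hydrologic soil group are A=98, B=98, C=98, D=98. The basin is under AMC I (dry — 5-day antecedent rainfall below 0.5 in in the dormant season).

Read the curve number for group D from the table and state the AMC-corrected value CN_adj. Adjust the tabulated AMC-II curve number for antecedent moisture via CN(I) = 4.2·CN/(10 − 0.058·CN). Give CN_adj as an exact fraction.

CN_adj = 102900/1079 ≈ 95.366

NRCS table: paved parking, roofs, soil group D → CN(II) = 98
Adjust CN=98 to AMC I: 4.2·98/(10 − 0.058·98) → (2058/5) ÷ (1079/250) = 102900/1079 ≈ 95.366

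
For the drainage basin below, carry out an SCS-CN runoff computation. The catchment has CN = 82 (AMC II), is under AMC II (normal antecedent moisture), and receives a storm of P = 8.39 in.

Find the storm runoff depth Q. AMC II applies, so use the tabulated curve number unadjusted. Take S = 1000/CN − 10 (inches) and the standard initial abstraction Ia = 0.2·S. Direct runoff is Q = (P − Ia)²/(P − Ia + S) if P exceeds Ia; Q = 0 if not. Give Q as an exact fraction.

Q = 1062694801/170555900 in ≈ 6.231 in

Average conditions: CN = 82 (no AMC adjustment).
Retention S: 1000/CN − 10 with CN=82.000 → S = 90/41 ≈ 2.195 in
Initial abstraction Ia = S/5 = (90/41)/5 = 18/41 ≈ 0.439 in
Since P=8.390 > Ia=0.439: effective rainfall P−Ia = 32599/4100 in
Q = (32599/4100)²/((32599/4100) + 90/41) = (1062694801/16810000)/(41599/4100) = 1062694801/170555900 in ≈ 6.231 in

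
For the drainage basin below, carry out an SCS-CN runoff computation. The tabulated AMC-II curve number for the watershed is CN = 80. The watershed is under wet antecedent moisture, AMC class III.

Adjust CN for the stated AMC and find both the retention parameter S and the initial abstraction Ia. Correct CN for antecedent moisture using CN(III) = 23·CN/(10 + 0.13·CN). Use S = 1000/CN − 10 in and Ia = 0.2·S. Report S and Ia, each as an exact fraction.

Adjust CN=80 to AMC III: 23·80/(10 + 0.13·80) → 1840 ÷ (102/5) = 4600/51 ≈ 90.196
S = 1000/(4600/51) − 10 = 25/23 in ≈ 1.087 in
Ia = 0.2·(25/23) = 5/23 in ≈ 0.217 in

S = 25/23 in ≈ 1.087 in; Ia = 5/23 in ≈ 0.217 in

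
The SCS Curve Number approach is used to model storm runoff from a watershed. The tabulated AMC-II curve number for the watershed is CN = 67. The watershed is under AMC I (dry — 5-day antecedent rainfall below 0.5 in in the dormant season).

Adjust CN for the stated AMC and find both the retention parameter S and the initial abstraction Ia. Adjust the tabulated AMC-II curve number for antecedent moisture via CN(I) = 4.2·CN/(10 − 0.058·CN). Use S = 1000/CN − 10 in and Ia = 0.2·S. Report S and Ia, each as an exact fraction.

Dry (AMC I): CN(I) = 4.2·67/(10 − 0.058·67) = (1407/5)/(3057/500) = 46900/1019 ≈ 46.026
S = 1000/(46900/1019) − 10 = 5500/469 in ≈ 11.727 in
Ia = 0.2·(5500/469) = 1100/469 in ≈ 2.345 in

S = 5500/469 in ≈ 11.727 in; Ia = 1100/469 in ≈ 2.345 in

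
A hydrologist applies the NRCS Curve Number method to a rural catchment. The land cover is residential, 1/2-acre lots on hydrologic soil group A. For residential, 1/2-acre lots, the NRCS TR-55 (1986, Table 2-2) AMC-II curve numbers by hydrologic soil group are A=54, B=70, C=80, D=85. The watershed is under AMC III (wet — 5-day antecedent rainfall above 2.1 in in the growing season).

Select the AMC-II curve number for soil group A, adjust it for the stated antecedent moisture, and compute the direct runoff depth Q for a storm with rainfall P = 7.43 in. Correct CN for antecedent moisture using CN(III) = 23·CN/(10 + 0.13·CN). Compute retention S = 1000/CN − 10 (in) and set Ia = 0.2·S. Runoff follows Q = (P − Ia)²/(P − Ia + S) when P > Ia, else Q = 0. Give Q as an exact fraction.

Q = 326199721/75764700 in ≈ 4.305 in

NRCS table: residential, 1/2-acre lots, soil group A → CN(II) = 54
CN(III) from CN(II)=54: (23·54)/(10 + 0.13·54) = 2700/37 ≈ 72.973
S = 1000/(2700/37) − 10 = 100/27 in ≈ 3.704 in
Initial abstraction Ia = S/5 = (100/27)/5 = 20/27 ≈ 0.741 in
Since P=7.430 > Ia=0.741: effective rainfall P−Ia = 18061/2700 in
Q = (18061/2700)²/((18061/2700) + 100/27) = (326199721/7290000)/(28061/2700) = 326199721/75764700 in ≈ 4.305 in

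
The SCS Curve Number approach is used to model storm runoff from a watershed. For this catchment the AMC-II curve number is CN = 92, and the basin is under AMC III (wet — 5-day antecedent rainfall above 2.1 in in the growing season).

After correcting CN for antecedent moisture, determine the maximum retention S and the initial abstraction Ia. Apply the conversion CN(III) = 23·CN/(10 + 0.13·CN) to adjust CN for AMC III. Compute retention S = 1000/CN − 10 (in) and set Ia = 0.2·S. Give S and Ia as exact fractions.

S = 200/529 in ≈ 0.378 in; Ia = 40/529 in ≈ 0.076 in

Wet (AMC III): CN(III) = 23·92/(10 + 0.13·92) = 2116/(549/25) = 52900/549 ≈ 96.357
Retention S: 1000/CN − 10 with CN=96.357 → S = 200/529 ≈ 0.378 in
Ia = 0.2·(200/529) = 40/529 in ≈ 0.076 in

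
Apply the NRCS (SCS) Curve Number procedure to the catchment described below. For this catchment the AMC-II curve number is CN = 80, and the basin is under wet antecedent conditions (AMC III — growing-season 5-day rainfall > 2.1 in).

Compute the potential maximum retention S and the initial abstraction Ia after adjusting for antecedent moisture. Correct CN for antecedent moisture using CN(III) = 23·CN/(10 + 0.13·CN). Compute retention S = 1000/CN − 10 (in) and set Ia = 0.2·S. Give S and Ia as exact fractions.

Adjust CN=80 to AMC III: 23·80/(10 + 0.13·80) → 1840 ÷ (102/5) = 4600/51 ≈ 90.196
Max retention: S = 1000/(4600/51) − 10 = 25/23 in (≈ 1.087 in)
Ia = 0.2·(25/23) = 5/23 in ≈ 0.217 in

S = 25/23 in ≈ 1.087 in; Ia = 5/23 in ≈ 0.217 in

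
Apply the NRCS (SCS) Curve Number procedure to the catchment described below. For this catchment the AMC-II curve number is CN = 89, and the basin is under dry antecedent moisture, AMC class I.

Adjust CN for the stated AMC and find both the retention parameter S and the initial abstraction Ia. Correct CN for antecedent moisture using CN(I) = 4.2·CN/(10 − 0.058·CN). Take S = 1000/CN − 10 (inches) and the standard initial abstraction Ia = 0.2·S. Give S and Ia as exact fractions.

S = 5500/1869 in ≈ 2.943 in; Ia = 1100/1869 in ≈ 0.589 in

Dry (AMC I): CN(I) = 4.2·89/(10 − 0.058·89) = (1869/5)/(2419/500) = 186900/2419 ≈ 77.263
Retention S: 1000/CN − 10 with CN=77.263 → S = 5500/1869 ≈ 2.943 in
Ia = 0.2·(5500/1869) = 1100/1869 in ≈ 0.589 in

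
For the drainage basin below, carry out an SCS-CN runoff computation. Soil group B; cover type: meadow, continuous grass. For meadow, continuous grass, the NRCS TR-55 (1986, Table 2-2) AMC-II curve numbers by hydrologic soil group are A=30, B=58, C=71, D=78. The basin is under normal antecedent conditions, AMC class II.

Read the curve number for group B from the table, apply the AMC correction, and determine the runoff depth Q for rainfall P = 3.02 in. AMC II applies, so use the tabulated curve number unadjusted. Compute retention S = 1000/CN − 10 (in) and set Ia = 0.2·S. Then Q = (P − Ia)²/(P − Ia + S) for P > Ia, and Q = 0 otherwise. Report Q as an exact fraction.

NRCS table: meadow, continuous grass, soil group B → CN(II) = 58
AMC II — tabulated CN = 58 applies directly.
Retention S: 1000/CN − 10 with CN=58.000 → S = 210/29 ≈ 7.241 in
Initial abstraction Ia = S/5 = (210/29)/5 = 42/29 ≈ 1.448 in
Since P=3.020 > Ia=1.448: effective rainfall P−Ia = 2279/1450 in
Q = (2279/1450)²/((2279/1450) + 210/29) = (5193841/2102500)/(12779/1450) = 5193841/18529550 in ≈ 0.280 in

Q = 5193841/18529550 in ≈ 0.280 in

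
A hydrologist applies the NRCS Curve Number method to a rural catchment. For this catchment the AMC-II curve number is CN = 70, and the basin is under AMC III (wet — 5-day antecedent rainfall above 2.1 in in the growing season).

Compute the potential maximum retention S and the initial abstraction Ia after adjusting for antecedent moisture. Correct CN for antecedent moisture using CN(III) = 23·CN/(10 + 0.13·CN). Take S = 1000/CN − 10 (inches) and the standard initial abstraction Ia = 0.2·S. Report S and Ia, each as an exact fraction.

Adjust CN=70 to AMC III: 23·70/(10 + 0.13·70) → 1610 ÷ (191/10) = 16100/191 ≈ 84.293
S = 1000/(16100/191) − 10 = 300/161 in ≈ 1.863 in
Ia = 0.2·(300/161) = 60/161 in ≈ 0.373 in

S = 300/161 in ≈ 1.863 in; Ia = 60/161 in ≈ 0.373 in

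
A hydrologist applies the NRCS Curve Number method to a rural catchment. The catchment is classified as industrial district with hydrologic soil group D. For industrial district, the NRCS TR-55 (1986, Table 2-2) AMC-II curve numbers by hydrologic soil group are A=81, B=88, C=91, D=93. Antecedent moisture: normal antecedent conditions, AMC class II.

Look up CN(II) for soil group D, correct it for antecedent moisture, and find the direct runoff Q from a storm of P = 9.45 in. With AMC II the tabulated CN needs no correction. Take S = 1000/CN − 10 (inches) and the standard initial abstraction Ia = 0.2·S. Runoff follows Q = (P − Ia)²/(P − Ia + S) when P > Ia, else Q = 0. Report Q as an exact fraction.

Q = 42740887/4968060 in ≈ 8.603 in

NRCS table: industrial district, soil group D → CN(II) = 93
AMC II — tabulated CN = 93 applies directly.
Max retention: S = 1000/93 − 10 = 70/93 in (≈ 0.753 in)
Ia = 0.2S: 0.2·0.753 = 0.151 in (exactly 14/93)
Since P=9.450 > Ia=0.151: effective rainfall P−Ia = 17297/1860 in
Runoff Q = (P−Ia)²/(P−Ia+S) = (9.299)²/(9.299+0.753) = 42740887/4968060 ≈ 8.603 in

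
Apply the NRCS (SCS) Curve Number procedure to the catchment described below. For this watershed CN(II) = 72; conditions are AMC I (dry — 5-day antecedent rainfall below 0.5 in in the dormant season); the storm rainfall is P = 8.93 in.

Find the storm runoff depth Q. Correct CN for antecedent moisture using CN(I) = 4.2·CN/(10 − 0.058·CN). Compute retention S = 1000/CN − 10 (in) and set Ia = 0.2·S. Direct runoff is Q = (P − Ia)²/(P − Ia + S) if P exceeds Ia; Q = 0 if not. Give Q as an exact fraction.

Q = 365230321/119099700 in ≈ 3.067 in

CN(I) from CN(II)=72: (4.2·72)/(10 − 0.058·72) = 675/13 ≈ 51.923
Retention S: 1000/CN − 10 with CN=51.923 → S = 250/27 ≈ 9.259 in
Ia = 0.2S: 0.2·9.259 = 1.852 in (exactly 50/27)
Since P=8.930 > Ia=1.852: effective rainfall P−Ia = 19111/2700 in
Runoff Q = (P−Ia)²/(P−Ia+S) = (7.078)²/(7.078+9.259) = 365230321/119099700 ≈ 3.067 in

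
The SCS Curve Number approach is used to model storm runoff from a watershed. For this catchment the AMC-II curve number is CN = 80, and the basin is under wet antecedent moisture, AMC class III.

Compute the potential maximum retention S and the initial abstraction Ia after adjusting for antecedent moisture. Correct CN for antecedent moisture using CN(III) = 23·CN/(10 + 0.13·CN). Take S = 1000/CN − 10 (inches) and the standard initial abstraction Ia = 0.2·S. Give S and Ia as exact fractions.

S = 25/23 in ≈ 1.087 in; Ia = 5/23 in ≈ 0.217 in

Adjust CN=80 to AMC III: 23·80/(10 + 0.13·80) → 1840 ÷ (102/5) = 4600/51 ≈ 90.196
S = 1000/(4600/51) − 10 = 25/23 in ≈ 1.087 in
Ia = 0.2S: 0.2·1.087 = 0.217 in (exactly 5/23)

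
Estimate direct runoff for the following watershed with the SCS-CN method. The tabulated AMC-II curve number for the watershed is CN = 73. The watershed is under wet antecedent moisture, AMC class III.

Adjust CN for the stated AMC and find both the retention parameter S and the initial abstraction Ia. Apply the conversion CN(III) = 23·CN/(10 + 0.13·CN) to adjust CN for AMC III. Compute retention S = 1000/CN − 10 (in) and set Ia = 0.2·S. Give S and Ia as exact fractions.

Adjust CN=73 to AMC III: 23·73/(10 + 0.13·73) → 1679 ÷ (1949/100) = 167900/1949 ≈ 86.147
Max retention: S = 1000/(167900/1949) − 10 = 2700/1679 in (≈ 1.608 in)
Ia = 0.2·(2700/1679) = 540/1679 in ≈ 0.322 in

S = 2700/1679 in ≈ 1.608 in; Ia = 540/1679 in ≈ 0.322 in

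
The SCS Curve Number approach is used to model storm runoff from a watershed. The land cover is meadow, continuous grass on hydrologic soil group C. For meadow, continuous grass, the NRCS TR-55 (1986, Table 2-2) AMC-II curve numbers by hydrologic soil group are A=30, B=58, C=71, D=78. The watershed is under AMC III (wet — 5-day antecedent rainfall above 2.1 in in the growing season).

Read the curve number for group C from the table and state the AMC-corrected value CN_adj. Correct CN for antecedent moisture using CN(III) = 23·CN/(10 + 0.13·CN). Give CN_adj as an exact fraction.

NRCS table: meadow, continuous grass, soil group C → CN(II) = 71
Adjust CN=71 to AMC III: 23·71/(10 + 0.13·71) → 1633 ÷ (1923/100) = 163300/1923 ≈ 84.919

CN_adj = 163300/1923 ≈ 84.919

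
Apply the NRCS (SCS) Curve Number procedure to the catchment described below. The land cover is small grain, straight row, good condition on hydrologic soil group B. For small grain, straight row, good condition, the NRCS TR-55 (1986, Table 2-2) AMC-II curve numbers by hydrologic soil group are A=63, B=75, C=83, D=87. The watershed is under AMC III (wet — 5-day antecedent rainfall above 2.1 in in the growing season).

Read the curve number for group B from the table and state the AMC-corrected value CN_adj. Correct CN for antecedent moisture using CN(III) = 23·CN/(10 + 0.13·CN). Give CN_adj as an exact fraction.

CN_adj = 6900/79 ≈ 87.342

NRCS table: small grain, straight row, good condition, soil group B → CN(II) = 75
CN(III) from CN(II)=75: (23·75)/(10 + 0.13·75) = 6900/79 ≈ 87.342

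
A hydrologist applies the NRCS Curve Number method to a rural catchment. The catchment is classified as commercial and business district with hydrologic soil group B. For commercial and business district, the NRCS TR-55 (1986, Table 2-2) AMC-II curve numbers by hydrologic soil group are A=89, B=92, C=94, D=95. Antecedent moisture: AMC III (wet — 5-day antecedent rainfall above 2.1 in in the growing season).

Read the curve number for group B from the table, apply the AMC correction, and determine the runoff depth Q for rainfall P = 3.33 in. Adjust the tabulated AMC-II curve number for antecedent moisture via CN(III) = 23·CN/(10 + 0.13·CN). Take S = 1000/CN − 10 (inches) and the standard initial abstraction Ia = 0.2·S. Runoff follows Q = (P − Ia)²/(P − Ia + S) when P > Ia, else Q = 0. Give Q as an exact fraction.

Q = 29638032649/10165105300 in ≈ 2.916 in

NRCS table: commercial and business district, soil group B → CN(II) = 92
Wet (AMC III): CN(III) = 23·92/(10 + 0.13·92) = 2116/(549/25) = 52900/549 ≈ 96.357
Retention S: 1000/CN − 10 with CN=96.357 → S = 200/529 ≈ 0.378 in
Ia = 0.2·(200/529) = 40/529 in ≈ 0.076 in
Excess rainfall: 3.330 − 0.076 = 3.254 in; P > Ia so Q > 0
Q = (172157/52900)²/((172157/52900) + 200/529) = (29638032649/2798410000)/(192157/52900) = 29638032649/10165105300 in ≈ 2.916 in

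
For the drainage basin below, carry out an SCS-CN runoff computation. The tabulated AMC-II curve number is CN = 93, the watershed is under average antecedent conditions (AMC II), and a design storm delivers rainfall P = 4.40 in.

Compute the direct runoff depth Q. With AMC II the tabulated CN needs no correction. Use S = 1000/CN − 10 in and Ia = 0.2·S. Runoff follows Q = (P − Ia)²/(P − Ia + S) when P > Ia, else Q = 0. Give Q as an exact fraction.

Q = 1952288/540795 in ≈ 3.610 in

AMC II — tabulated CN = 93 applies directly.
Max retention: S = 1000/93 − 10 = 70/93 in (≈ 0.753 in)
Initial abstraction Ia = S/5 = (70/93)/5 = 14/93 ≈ 0.151 in
Excess rainfall: 4.400 − 0.151 = 4.249 in; P > Ia so Q > 0
Q: (1976/465)² ÷ (2326/465) = 1952288/540795 in (≈ 3.610 in)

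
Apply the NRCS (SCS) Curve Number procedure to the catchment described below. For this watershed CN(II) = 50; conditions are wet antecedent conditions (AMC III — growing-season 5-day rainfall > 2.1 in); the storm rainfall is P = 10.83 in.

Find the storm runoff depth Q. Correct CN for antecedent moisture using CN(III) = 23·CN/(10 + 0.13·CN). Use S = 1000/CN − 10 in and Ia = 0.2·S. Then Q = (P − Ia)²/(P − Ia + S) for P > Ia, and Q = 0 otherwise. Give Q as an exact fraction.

Wet (AMC III): CN(III) = 23·50/(10 + 0.13·50) = 1150/(33/2) = 2300/33 ≈ 69.697
Max retention: S = 1000/(2300/33) − 10 = 100/23 in (≈ 4.348 in)
Initial abstraction Ia = S/5 = (100/23)/5 = 20/23 ≈ 0.870 in
Since P=10.830 > Ia=0.870: effective rainfall P−Ia = 22909/2300 in
Q: (22909/2300)² ÷ (32909/2300) = 524822281/75690700 in (≈ 6.934 in)

Q = 524822281/75690700 in ≈ 6.934 in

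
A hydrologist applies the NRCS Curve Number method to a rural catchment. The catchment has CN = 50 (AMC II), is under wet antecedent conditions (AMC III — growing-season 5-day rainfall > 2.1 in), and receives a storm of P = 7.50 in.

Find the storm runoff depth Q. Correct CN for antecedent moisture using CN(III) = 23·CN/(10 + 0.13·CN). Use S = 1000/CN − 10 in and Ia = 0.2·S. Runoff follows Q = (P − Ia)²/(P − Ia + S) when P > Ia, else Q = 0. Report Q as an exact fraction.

CN(III) from CN(II)=50: (23·50)/(10 + 0.13·50) = 2300/33 ≈ 69.697
Retention S: 1000/CN − 10 with CN=69.697 → S = 100/23 ≈ 4.348 in
Ia = 0.2S: 0.2·4.348 = 0.870 in (exactly 20/23)
Excess rainfall: 7.500 − 0.870 = 6.630 in; P > Ia so Q > 0
Q = (305/46)²/((305/46) + 100/23) = (93025/2116)/(505/46) = 18605/4646 in ≈ 4.005 in

Q = 18605/4646 in ≈ 4.005 in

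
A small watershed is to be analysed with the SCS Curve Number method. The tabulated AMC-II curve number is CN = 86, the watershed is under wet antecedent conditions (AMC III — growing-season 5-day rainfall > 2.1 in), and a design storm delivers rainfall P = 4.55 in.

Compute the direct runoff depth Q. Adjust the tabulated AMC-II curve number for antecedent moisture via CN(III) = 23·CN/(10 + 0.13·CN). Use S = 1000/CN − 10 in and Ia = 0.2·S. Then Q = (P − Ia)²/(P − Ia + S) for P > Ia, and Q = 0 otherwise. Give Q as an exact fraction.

CN(III) from CN(II)=86: (23·86)/(10 + 0.13·86) = 98900/1059 ≈ 93.390
Retention S: 1000/CN − 10 with CN=93.390 → S = 700/989 ≈ 0.708 in
Ia = 0.2·(700/989) = 140/989 in ≈ 0.142 in
P − Ia = 4.550 − 0.142 = 87199/19780 ≈ 4.408 in (> 0, runoff occurs)
Runoff Q = (P−Ia)²/(P−Ia+S) = (4.408)²/(4.408+0.708) = 1086237943/285959460 ≈ 3.799 in

Q = 1086237943/285959460 in ≈ 3.799 in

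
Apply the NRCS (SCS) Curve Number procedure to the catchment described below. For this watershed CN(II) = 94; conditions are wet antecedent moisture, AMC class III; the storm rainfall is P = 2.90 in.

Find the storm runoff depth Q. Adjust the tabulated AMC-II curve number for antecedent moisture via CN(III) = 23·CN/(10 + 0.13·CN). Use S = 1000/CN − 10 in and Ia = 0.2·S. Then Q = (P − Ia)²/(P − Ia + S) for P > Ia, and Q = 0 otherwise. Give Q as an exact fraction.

Q = 945501001/364826690 in ≈ 2.592 in

Wet (AMC III): CN(III) = 23·94/(10 + 0.13·94) = 2162/(1111/50) = 108100/1111 ≈ 97.300
S = 1000/(108100/1111) − 10 = 300/1081 in ≈ 0.278 in
Ia = 0.2S: 0.2·0.278 = 0.056 in (exactly 60/1081)
Excess rainfall: 2.900 − 0.056 = 2.844 in; P > Ia so Q > 0
Q = (30749/10810)²/((30749/10810) + 300/1081) = (945501001/116856100)/(33749/10810) = 945501001/364826690 in ≈ 2.592 in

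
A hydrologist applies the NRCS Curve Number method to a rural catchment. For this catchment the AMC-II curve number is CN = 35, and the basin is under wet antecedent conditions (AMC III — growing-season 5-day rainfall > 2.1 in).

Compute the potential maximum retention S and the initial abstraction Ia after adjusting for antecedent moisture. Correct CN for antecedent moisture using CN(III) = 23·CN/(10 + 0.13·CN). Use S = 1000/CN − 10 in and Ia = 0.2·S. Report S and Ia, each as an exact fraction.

S = 1300/161 in ≈ 8.075 in; Ia = 260/161 in ≈ 1.615 in

Wet (AMC III): CN(III) = 23·35/(10 + 0.13·35) = 805/(291/20) = 16100/291 ≈ 55.326
S = 1000/(16100/291) − 10 = 1300/161 in ≈ 8.075 in
Ia = 0.2·(1300/161) = 260/161 in ≈ 1.615 in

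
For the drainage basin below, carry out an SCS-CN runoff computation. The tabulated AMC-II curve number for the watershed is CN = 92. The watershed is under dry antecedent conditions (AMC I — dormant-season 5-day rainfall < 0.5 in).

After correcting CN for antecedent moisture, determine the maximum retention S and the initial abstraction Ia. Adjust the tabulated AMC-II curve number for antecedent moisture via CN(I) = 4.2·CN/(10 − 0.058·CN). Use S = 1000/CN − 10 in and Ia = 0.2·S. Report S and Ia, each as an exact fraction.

S = 1000/483 in ≈ 2.070 in; Ia = 200/483 in ≈ 0.414 in

Dry (AMC I): CN(I) = 4.2·92/(10 − 0.058·92) = (1932/5)/(583/125) = 48300/583 ≈ 82.847
Max retention: S = 1000/(48300/583) − 10 = 1000/483 in (≈ 2.070 in)
Ia = 0.2S: 0.2·2.070 = 0.414 in (exactly 200/483)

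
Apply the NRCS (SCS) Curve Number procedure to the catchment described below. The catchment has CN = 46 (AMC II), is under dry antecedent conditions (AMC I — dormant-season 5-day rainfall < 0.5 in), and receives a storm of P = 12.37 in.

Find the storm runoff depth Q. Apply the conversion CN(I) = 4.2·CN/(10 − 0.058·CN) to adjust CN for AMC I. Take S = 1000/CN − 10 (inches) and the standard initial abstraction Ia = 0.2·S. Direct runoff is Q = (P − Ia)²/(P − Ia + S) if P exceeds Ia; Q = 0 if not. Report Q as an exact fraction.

Q = 11915250649/9002427700 in ≈ 1.324 in

Dry (AMC I): CN(I) = 4.2·46/(10 − 0.058·46) = (966/5)/(1833/250) = 16100/611 ≈ 26.350
Retention S: 1000/CN − 10 with CN=26.350 → S = 4500/161 ≈ 27.950 in
Initial abstraction Ia = S/5 = (4500/161)/5 = 900/161 ≈ 5.590 in
P − Ia = 12.370 − 5.590 = 109157/16100 ≈ 6.780 in (> 0, runoff occurs)
Q = (109157/16100)²/((109157/16100) + 4500/161) = (11915250649/259210000)/(559157/16100) = 11915250649/9002427700 in ≈ 1.324 in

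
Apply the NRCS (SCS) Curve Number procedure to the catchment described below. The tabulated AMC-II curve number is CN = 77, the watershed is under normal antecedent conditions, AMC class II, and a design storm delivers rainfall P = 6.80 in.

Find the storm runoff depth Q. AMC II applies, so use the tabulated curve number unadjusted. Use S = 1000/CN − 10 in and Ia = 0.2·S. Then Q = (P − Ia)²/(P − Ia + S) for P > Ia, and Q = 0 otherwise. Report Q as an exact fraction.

AMC II — tabulated CN = 77 applies directly.
S = 1000/77 − 10 = 230/77 in ≈ 2.987 in
Ia = 0.2·(230/77) = 46/77 in ≈ 0.597 in
Excess rainfall: 6.800 − 0.597 = 6.203 in; P > Ia so Q > 0
Runoff Q = (P−Ia)²/(P−Ia+S) = (6.203)²/(6.203+2.987) = 2851272/681065 ≈ 4.186 in

Q = 2851272/681065 in ≈ 4.186 in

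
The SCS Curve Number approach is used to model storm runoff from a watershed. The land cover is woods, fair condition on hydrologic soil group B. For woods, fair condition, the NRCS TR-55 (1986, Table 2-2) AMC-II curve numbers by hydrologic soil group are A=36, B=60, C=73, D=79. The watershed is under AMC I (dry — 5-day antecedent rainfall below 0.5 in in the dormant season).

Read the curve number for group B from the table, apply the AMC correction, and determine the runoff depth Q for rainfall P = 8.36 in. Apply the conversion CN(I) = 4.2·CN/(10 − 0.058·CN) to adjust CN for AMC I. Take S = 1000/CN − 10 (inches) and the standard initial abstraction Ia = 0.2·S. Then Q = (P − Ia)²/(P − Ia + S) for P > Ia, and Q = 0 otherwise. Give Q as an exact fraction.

Q = 66699889/52238025 in ≈ 1.277 in

NRCS table: woods, fair condition, soil group B → CN(II) = 60
Adjust CN=60 to AMC I: 4.2·60/(10 − 0.058·60) → 252 ÷ (163/25) = 6300/163 ≈ 38.650
Retention S: 1000/CN − 10 with CN=38.650 → S = 1000/63 ≈ 15.873 in
Ia = 0.2S: 0.2·15.873 = 3.175 in (exactly 200/63)
Excess rainfall: 8.360 − 3.175 = 5.185 in; P > Ia so Q > 0
Q = (8167/1575)²/((8167/1575) + 1000/63) = (66699889/2480625)/(33167/1575) = 66699889/52238025 in ≈ 1.277 in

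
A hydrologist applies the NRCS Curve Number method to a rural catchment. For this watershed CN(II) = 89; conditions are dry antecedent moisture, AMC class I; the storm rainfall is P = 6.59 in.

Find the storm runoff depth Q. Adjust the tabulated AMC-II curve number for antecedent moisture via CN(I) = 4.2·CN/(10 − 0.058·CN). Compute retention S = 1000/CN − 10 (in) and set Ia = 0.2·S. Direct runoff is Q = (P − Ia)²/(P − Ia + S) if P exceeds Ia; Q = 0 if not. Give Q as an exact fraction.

CN(I) from CN(II)=89: (4.2·89)/(10 − 0.058·89) = 186900/2419 ≈ 77.263
S = 1000/(186900/2419) − 10 = 5500/1869 in ≈ 2.943 in
Ia = 0.2S: 0.2·2.943 = 0.589 in (exactly 1100/1869)
Since P=6.590 > Ia=0.589: effective rainfall P−Ia = 1121671/186900 in
Q = (1121671/186900)²/((1121671/186900) + 5500/1869) = (1258145832241/34931610000)/(1671671/186900) = 1258145832241/312435309900 in ≈ 4.027 in

Q = 1258145832241/312435309900 in ≈ 4.027 in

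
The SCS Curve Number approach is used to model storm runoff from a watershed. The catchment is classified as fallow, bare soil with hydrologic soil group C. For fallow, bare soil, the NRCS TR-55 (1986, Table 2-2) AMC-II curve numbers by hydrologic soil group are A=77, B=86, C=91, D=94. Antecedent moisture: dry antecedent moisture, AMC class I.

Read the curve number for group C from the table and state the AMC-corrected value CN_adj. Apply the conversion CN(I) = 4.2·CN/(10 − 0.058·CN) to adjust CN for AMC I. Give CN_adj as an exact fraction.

NRCS table: fallow, bare soil, soil group C → CN(II) = 91
Dry (AMC I): CN(I) = 4.2·91/(10 − 0.058·91) = (1911/5)/(2361/500) = 63700/787 ≈ 80.940

CN_adj = 63700/787 ≈ 80.940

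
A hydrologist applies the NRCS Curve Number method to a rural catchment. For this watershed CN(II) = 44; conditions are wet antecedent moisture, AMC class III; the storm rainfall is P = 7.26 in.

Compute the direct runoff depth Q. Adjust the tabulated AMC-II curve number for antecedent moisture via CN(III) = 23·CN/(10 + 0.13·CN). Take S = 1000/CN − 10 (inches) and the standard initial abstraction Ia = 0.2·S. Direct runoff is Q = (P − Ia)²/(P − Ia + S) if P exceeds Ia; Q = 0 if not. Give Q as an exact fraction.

Q = 6058909921/1870163350 in ≈ 3.240 in

CN(III) from CN(II)=44: (23·44)/(10 + 0.13·44) = 25300/393 ≈ 64.377
Retention S: 1000/CN − 10 with CN=64.377 → S = 1400/253 ≈ 5.534 in
Initial abstraction Ia = S/5 = (1400/253)/5 = 280/253 ≈ 1.107 in
Since P=7.260 > Ia=1.107: effective rainfall P−Ia = 77839/12650 in
Runoff Q = (P−Ia)²/(P−Ia+S) = (6.153)²/(6.153+5.534) = 6058909921/1870163350 ≈ 3.240 in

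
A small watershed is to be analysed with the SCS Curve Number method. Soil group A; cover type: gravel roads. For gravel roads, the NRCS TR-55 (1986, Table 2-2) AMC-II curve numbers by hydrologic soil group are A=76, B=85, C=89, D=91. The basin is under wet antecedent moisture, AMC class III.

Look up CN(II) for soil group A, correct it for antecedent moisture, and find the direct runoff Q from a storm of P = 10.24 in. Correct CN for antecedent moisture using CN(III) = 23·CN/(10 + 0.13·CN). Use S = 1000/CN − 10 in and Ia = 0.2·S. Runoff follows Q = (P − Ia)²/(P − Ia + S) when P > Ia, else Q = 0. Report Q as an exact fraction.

Q = 370409762/42290675 in ≈ 8.759 in

NRCS table: gravel roads, soil group A → CN(II) = 76
CN(III) from CN(II)=76: (23·76)/(10 + 0.13·76) = 43700/497 ≈ 87.928
S = 1000/(43700/497) − 10 = 600/437 in ≈ 1.373 in
Initial abstraction Ia = S/5 = (600/437)/5 = 120/437 ≈ 0.275 in
Excess rainfall: 10.240 − 0.275 = 9.965 in; P > Ia so Q > 0
Q: (108872/10925)² ÷ (123872/10925) = 370409762/42290675 in (≈ 8.759 in)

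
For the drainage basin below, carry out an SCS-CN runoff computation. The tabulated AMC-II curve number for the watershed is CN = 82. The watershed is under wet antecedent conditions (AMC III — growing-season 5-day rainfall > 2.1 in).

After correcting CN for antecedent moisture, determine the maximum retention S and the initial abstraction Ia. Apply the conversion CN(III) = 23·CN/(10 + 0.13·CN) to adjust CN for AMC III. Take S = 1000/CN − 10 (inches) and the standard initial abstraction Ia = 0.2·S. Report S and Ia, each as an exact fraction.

S = 900/943 in ≈ 0.954 in; Ia = 180/943 in ≈ 0.191 in

Wet (AMC III): CN(III) = 23·82/(10 + 0.13·82) = 1886/(1033/50) = 94300/1033 ≈ 91.288
Retention S: 1000/CN − 10 with CN=91.288 → S = 900/943 ≈ 0.954 in
Ia = 0.2·(900/943) = 180/943 in ≈ 0.191 in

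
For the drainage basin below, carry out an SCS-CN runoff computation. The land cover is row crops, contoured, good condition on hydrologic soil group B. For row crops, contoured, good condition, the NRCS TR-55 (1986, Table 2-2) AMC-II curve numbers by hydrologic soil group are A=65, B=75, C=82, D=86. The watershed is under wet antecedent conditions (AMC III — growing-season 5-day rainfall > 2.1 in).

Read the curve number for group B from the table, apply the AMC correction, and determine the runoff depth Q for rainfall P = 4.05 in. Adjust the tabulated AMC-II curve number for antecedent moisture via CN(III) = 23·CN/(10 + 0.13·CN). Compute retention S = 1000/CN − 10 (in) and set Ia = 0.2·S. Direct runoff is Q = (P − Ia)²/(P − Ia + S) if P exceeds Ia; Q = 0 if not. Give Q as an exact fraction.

NRCS table: row crops, contoured, good condition, soil group B → CN(II) = 75
Adjust CN=75 to AMC III: 23·75/(10 + 0.13·75) → 1725 ÷ (79/4) = 6900/79 ≈ 87.342
Max retention: S = 1000/(6900/79) − 10 = 100/69 in (≈ 1.449 in)
Ia = 0.2·(100/69) = 20/69 in ≈ 0.290 in
Since P=4.050 > Ia=0.290: effective rainfall P−Ia = 5189/1380 in
Q = (5189/1380)²/((5189/1380) + 100/69) = (26925721/1904400)/(7189/1380) = 26925721/9920820 in ≈ 2.714 in

Q = 26925721/9920820 in ≈ 2.714 in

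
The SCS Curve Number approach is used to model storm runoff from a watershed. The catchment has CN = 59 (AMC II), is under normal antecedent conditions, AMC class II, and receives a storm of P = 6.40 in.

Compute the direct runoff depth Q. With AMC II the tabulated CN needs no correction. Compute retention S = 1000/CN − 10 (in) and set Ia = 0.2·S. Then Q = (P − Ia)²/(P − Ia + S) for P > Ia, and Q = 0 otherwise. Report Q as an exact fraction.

Q = 546121/260190 in ≈ 2.099 in

Average conditions: CN = 59 (no AMC adjustment).
Retention S: 1000/CN − 10 with CN=59.000 → S = 410/59 ≈ 6.949 in
Initial abstraction Ia = S/5 = (410/59)/5 = 82/59 ≈ 1.390 in
P − Ia = 6.400 − 1.390 = 1478/295 ≈ 5.010 in (> 0, runoff occurs)
Runoff Q = (P−Ia)²/(P−Ia+S) = (5.010)²/(5.010+6.949) = 546121/260190 ≈ 2.099 in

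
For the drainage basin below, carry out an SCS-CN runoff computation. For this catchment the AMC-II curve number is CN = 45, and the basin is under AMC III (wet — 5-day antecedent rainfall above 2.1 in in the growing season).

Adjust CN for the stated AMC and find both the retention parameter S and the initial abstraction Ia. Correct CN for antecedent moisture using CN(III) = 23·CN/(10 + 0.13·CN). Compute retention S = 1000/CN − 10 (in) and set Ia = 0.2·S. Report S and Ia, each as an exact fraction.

S = 1100/207 in ≈ 5.314 in; Ia = 220/207 in ≈ 1.063 in

Wet (AMC III): CN(III) = 23·45/(10 + 0.13·45) = 1035/(317/20) = 20700/317 ≈ 65.300
Retention S: 1000/CN − 10 with CN=65.300 → S = 1100/207 ≈ 5.314 in
Initial abstraction Ia = S/5 = (1100/207)/5 = 220/207 ≈ 1.063 in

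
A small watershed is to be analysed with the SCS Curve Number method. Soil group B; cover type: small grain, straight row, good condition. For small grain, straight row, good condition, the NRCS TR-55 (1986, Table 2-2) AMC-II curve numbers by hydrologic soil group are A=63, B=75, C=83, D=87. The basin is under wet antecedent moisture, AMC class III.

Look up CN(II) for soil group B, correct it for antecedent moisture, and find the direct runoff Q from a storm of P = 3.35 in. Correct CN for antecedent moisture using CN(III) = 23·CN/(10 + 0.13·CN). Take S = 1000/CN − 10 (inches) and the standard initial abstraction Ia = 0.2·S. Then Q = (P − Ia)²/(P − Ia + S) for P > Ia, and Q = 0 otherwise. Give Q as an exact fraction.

Q = 17833729/8587740 in ≈ 2.077 in

NRCS table: small grain, straight row, good condition, soil group B → CN(II) = 75
Adjust CN=75 to AMC III: 23·75/(10 + 0.13·75) → 1725 ÷ (79/4) = 6900/79 ≈ 87.342
Retention S: 1000/CN − 10 with CN=87.342 → S = 100/69 ≈ 1.449 in
Ia = 0.2S: 0.2·1.449 = 0.290 in (exactly 20/69)
Excess rainfall: 3.350 − 0.290 = 3.060 in; P > Ia so Q > 0
Q = (4223/1380)²/((4223/1380) + 100/69) = (17833729/1904400)/(6223/1380) = 17833729/8587740 in ≈ 2.077 in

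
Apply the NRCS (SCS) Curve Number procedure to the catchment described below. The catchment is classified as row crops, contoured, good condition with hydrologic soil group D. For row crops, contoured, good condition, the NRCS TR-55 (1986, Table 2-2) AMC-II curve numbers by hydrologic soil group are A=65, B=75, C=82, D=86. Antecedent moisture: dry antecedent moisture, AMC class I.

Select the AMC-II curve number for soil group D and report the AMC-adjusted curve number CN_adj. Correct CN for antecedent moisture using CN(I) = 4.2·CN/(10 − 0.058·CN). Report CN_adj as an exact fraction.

NRCS table: row crops, contoured, good condition, soil group D → CN(II) = 86
Dry (AMC I): CN(I) = 4.2·86/(10 − 0.058·86) = (1806/5)/(1253/250) = 12900/179 ≈ 72.067

CN_adj = 12900/179 ≈ 72.067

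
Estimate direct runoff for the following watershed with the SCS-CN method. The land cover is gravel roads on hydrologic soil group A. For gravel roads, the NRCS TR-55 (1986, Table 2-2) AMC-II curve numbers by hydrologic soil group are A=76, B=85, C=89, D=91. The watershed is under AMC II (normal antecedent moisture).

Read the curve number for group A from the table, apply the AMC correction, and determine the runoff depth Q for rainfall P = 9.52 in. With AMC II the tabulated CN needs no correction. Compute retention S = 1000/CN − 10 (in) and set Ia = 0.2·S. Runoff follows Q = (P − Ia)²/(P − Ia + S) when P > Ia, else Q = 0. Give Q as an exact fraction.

NRCS table: gravel roads, soil group A → CN(II) = 76
CN(II) = 76; AMC II needs no correction.
Retention S: 1000/CN − 10 with CN=76.000 → S = 60/19 ≈ 3.158 in
Ia = 0.2S: 0.2·3.158 = 0.632 in (exactly 12/19)
P − Ia = 9.520 − 0.632 = 4222/475 ≈ 8.888 in (> 0, runoff occurs)
Q: (4222/475)² ÷ (5722/475) = 8912642/1358975 in (≈ 6.558 in)

Q = 8912642/1358975 in ≈ 6.558 in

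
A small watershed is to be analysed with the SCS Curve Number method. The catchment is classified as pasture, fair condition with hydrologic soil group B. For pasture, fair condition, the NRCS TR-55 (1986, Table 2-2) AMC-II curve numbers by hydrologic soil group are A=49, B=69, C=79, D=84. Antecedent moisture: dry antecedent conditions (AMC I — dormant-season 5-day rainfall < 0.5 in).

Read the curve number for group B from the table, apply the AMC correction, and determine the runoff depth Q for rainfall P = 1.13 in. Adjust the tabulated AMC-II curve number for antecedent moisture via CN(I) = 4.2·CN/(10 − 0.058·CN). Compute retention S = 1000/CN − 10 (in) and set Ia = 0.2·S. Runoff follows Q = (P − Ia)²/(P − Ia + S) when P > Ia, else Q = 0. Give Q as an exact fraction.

Q = 0 in ≈ 0.000 in

NRCS table: pasture, fair condition, soil group B → CN(II) = 69
Dry (AMC I): CN(I) = 4.2·69/(10 − 0.058·69) = (1449/5)/(2999/500) = 144900/2999 ≈ 48.316
S = 1000/(144900/2999) − 10 = 15500/1449 in ≈ 10.697 in
Initial abstraction Ia = S/5 = (15500/1449)/5 = 3100/1449 ≈ 2.139 in
P = 1.130 ≤ Ia = 2.139 in: entire storm abstracted, Q = 0.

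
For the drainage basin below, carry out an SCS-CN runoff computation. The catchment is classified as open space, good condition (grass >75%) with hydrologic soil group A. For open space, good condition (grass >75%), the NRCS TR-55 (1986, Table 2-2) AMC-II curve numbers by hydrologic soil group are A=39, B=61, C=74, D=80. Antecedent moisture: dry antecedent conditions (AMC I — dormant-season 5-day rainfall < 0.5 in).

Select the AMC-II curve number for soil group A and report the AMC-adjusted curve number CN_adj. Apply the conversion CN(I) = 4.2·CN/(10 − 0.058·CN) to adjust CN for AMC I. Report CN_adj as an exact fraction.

NRCS table: open space, good condition (grass >75%), soil group A → CN(II) = 39
Adjust CN=39 to AMC I: 4.2·39/(10 − 0.058·39) → (819/5) ÷ (3869/500) = 81900/3869 ≈ 21.168

CN_adj = 81900/3869 ≈ 21.168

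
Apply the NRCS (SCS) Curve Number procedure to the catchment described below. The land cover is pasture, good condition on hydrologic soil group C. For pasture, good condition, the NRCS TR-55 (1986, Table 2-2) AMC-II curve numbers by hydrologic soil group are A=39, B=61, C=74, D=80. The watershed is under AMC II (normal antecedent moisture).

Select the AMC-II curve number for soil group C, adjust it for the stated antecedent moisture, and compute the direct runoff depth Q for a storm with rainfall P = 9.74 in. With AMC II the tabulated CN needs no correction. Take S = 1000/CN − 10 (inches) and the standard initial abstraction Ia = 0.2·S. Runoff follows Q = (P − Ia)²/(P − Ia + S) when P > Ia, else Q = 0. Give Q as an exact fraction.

NRCS table: pasture, good condition, soil group C → CN(II) = 74
AMC II — tabulated CN = 74 applies directly.
Max retention: S = 1000/74 − 10 = 130/37 in (≈ 3.514 in)
Ia = 0.2S: 0.2·3.514 = 0.703 in (exactly 26/37)
Excess rainfall: 9.740 − 0.703 = 9.037 in; P > Ia so Q > 0
Q: (16719/1850)² ÷ (23219/1850) = 279524961/42955150 in (≈ 6.507 in)

Q = 279524961/42955150 in ≈ 6.507 in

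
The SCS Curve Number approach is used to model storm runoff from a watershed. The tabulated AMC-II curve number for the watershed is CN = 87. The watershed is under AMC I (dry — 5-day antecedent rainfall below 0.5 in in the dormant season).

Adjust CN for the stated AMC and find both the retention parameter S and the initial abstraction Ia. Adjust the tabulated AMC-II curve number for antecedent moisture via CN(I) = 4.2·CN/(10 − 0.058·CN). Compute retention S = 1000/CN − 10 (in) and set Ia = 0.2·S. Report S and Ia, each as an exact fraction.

S = 6500/1827 in ≈ 3.558 in; Ia = 1300/1827 in ≈ 0.712 in

CN(I) from CN(II)=87: (4.2·87)/(10 − 0.058·87) = 182700/2477 ≈ 73.759
S = 1000/(182700/2477) − 10 = 6500/1827 in ≈ 3.558 in
Ia = 0.2·(6500/1827) = 1300/1827 in ≈ 0.712 in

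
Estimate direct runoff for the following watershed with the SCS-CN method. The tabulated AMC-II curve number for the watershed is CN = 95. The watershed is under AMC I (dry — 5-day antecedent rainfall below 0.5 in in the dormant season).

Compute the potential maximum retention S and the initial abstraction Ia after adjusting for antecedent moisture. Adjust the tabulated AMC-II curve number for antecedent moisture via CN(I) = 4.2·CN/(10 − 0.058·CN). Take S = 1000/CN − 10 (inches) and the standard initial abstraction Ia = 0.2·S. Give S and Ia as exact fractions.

CN(I) from CN(II)=95: (4.2·95)/(10 − 0.058·95) = 39900/449 ≈ 88.864
S = 1000/(39900/449) − 10 = 500/399 in ≈ 1.253 in
Initial abstraction Ia = S/5 = (500/399)/5 = 100/399 ≈ 0.251 in

S = 500/399 in ≈ 1.253 in; Ia = 100/399 in ≈ 0.251 in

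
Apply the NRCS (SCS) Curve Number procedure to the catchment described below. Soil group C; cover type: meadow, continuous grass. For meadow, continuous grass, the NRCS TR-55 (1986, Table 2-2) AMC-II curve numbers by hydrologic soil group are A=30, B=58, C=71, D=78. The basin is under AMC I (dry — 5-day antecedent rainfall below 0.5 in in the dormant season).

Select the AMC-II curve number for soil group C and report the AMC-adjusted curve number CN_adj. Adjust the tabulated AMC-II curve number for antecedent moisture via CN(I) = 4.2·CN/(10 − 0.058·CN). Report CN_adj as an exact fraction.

CN_adj = 149100/2941 ≈ 50.697

NRCS table: meadow, continuous grass, soil group C → CN(II) = 71
Adjust CN=71 to AMC I: 4.2·71/(10 − 0.058·71) → (1491/5) ÷ (2941/500) = 149100/2941 ≈ 50.697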